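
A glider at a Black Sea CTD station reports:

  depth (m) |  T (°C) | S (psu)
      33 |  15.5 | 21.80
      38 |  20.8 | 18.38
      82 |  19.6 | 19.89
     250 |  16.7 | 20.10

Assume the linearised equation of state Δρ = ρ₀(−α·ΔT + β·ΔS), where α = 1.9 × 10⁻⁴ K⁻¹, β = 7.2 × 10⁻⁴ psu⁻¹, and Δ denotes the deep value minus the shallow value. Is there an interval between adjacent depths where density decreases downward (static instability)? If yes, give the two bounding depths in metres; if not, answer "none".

Evaluate Δρ/ρ₀ = −αΔT + βΔS across each adjacent pair:
  33–38 m: −αΔT+βΔS = −(1.9 × 10⁻⁴)(+5.3)+(7.2 × 10⁻⁴)(-3.42) = -3.5 × 10⁻³ → UNSTABLE
  38–82 m: −αΔT+βΔS = −(1.9 × 10⁻⁴)(-1.2)+(7.2 × 10⁻⁴)(+1.51) = 1.3 × 10⁻³ → stable
  82–250 m: −αΔT+βΔS = −(1.9 × 10⁻⁴)(-2.9)+(7.2 × 10⁻⁴)(+0.21) = 7.0 × 10⁻⁴ → stable
The 33–38 m interval has Δρ < 0: lighter water underlies denser water.

33–38 m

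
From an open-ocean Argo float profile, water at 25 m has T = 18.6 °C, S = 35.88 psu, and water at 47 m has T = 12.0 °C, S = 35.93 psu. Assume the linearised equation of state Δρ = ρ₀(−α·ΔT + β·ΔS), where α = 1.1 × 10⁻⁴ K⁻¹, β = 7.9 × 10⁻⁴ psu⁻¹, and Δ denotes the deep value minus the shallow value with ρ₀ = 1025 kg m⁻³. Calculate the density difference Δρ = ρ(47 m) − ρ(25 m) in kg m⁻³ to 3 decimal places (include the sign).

+0.785 kg m⁻³

ΔT = -6.6 K, ΔS = +0.05 psu (deep − shallow).
Δρ/ρ₀ = −(1.1 × 10⁻⁴)(-6.6) + (7.9 × 10⁻⁴)(+0.05) = 7.655 × 10⁻⁴.
Δρ = 1025 × (7.655 × 10⁻⁴) = +0.785 kg m⁻³.
Positive Δρ: denser below, stable.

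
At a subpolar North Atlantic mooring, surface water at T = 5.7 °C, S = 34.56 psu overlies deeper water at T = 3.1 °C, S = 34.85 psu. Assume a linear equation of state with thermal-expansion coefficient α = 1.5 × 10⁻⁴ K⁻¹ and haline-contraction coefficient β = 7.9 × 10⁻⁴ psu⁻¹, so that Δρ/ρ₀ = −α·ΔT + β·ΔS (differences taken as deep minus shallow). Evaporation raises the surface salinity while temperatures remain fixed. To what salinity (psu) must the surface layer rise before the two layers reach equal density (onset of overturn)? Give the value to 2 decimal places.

Neutral buoyancy requires −α(T_deep − T_surf) + β(S_deep − S_surf′) = 0.
S_surf′ = S_deep − (α/β)·ΔT = 34.85 − (1.5 × 10⁻⁴/7.9 × 10⁻⁴)·(-2.6) = 35.3437 psu.
Increase required: 35.3437 − 34.56 = 0.7837 psu.

35.34 psu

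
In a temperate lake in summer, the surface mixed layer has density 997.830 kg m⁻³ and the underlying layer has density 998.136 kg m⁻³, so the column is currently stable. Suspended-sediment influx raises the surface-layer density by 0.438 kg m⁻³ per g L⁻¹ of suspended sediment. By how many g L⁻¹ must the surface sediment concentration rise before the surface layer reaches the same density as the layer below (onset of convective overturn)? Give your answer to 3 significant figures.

Density deficit of the surface layer: 998.136 − 997.830 = 0.306 kg m⁻³.
Required change = 0.306 / 0.438 = 0.699 g L⁻¹.

0.699 g L⁻¹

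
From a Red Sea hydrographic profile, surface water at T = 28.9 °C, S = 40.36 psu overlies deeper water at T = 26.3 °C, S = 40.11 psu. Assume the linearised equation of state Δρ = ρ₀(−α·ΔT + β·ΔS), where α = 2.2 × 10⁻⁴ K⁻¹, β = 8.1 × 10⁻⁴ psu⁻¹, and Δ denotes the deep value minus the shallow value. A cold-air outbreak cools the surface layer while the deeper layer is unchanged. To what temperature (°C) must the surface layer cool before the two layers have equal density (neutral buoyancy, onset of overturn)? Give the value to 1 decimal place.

Neutral buoyancy requires Δρ = 0, i.e. −α(T_deep − T_surf′) + β(S_deep − S_surf) = 0.
T_surf′ = T_deep − (β/α)·ΔS = 26.3 − (8.1 × 10⁻⁴/2.2 × 10⁻⁴)·(-0.25) = 27.220 °C.
Cooling required: 28.9 − (27.220) = 1.680 °C.

27.2 °C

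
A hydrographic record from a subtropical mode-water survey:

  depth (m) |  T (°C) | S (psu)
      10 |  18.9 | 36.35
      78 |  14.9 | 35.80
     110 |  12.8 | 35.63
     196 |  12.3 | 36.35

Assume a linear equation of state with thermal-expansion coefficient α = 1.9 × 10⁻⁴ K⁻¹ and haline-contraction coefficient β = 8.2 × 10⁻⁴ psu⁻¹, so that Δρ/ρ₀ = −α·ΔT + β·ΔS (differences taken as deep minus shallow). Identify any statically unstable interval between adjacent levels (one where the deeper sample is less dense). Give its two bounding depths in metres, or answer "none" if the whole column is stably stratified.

none

Evaluate Δρ/ρ₀ = −αΔT + βΔS across each adjacent pair:
  10–78 m: −αΔT+βΔS = −(1.9 × 10⁻⁴)(-4.0)+(8.2 × 10⁻⁴)(-0.55) = 3.1 × 10⁻⁴ → stable
  78–110 m: −αΔT+βΔS = −(1.9 × 10⁻⁴)(-2.1)+(8.2 × 10⁻⁴)(-0.17) = 2.6 × 10⁻⁴ → stable
  110–196 m: −αΔT+βΔS = −(1.9 × 10⁻⁴)(-0.5)+(8.2 × 10⁻⁴)(+0.72) = 6.9 × 10⁻⁴ → stable
Every interval has Δρ > 0: the column is stably stratified throughout.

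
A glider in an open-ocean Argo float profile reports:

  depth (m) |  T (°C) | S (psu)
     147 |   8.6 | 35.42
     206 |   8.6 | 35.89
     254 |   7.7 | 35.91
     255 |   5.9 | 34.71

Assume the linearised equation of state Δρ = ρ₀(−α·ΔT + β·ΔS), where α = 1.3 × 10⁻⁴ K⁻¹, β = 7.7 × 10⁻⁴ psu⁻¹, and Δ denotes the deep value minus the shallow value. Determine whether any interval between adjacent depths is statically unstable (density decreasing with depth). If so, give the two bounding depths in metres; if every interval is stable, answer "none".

Evaluate Δρ/ρ₀ = −αΔT + βΔS across each adjacent pair:
  147–206 m: −αΔT+βΔS = −(1.3 × 10⁻⁴)(+0.0)+(7.7 × 10⁻⁴)(+0.47) = 3.6 × 10⁻⁴ → stable
  206–254 m: −αΔT+βΔS = −(1.3 × 10⁻⁴)(-0.9)+(7.7 × 10⁻⁴)(+0.02) = 1.3 × 10⁻⁴ → stable
  254–255 m: −αΔT+βΔS = −(1.3 × 10⁻⁴)(-1.8)+(7.7 × 10⁻⁴)(-1.20) = -6.9 × 10⁻⁴ → UNSTABLE
The 254–255 m interval has Δρ < 0: lighter water underlies denser water.

254–255 m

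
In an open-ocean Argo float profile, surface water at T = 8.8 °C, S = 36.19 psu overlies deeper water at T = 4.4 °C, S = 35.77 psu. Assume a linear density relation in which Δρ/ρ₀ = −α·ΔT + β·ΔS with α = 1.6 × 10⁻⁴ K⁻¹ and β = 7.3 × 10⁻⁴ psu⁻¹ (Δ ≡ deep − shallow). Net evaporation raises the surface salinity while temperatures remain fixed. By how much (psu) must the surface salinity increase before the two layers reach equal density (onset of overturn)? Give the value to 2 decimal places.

0.54 psu

Neutral buoyancy requires −α(T_deep − T_surf) + β(S_deep − S_surf′) = 0.
S_surf′ = S_deep − (α/β)·ΔT = 35.77 − (1.6 × 10⁻⁴/7.3 × 10⁻⁴)·(-4.4) = 36.7344 psu.
Increase required: 36.7344 − 36.19 = 0.5444 psu.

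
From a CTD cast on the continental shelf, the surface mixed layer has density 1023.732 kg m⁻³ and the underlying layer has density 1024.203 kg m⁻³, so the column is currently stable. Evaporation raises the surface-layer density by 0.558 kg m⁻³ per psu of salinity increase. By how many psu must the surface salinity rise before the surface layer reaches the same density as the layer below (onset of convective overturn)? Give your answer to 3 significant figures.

0.844 psu

Density deficit of the surface layer: 1024.203 − 1023.732 = 0.471 kg m⁻³.
Required change = 0.471 / 0.558 = 0.844 psu.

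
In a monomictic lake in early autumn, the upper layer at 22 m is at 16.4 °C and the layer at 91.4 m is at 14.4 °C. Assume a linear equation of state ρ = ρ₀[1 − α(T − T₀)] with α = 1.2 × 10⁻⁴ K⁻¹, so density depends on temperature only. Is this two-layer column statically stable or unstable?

ΔT = 14.4 − 16.4 = -2.0 K, so Δρ/ρ₀ = −αΔT = 2.40 × 10⁻⁴.
Δρ/ρ₀ > 0, so Δρ > 0: deeper water is denser → statically stable.

stable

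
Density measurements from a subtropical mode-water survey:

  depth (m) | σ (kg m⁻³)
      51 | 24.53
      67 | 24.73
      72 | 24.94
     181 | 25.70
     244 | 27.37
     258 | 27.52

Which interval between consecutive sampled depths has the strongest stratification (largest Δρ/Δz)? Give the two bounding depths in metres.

67–72 m

Compute the density gradient over each adjacent pair:
  51–67 m: Δρ/Δz = 0.20/16 = 0.013 kg m⁻⁴
  67–72 m: Δρ/Δz = 0.21/5 = 0.042 kg m⁻⁴
  72–181 m: Δρ/Δz = 0.76/109 = 7.0 × 10⁻³ kg m⁻⁴
  181–244 m: Δρ/Δz = 1.67/63 = 0.027 kg m⁻⁴
  244–258 m: Δρ/Δz = 0.15/14 = 0.011 kg m⁻⁴
The largest gradient is in the 67–72 m interval — the pycnocline.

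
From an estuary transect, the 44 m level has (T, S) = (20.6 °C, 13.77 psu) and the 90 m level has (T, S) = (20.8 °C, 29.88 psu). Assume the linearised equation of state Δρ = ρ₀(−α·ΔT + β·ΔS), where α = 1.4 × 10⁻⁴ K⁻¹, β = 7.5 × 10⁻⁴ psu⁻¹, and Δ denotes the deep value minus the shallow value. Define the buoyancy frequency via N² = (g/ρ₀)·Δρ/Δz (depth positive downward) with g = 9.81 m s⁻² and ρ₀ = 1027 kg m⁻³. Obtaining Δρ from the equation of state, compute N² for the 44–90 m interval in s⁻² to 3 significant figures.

2.57 × 10⁻³ s⁻²

ΔT = +0.2 K, ΔS = +16.11 psu (deep − shallow).
Δρ/ρ₀ = −αΔT + βΔS = -2.80 × 10⁻⁵ + 0.0120825 = 0.0120545, so Δρ ≈ 12.38 kg m⁻³.
N² = (g/ρ₀)·Δρ/Δz = g·(Δρ/ρ₀)/Δz = 9.81 × 0.0120545 / 46 = 2.5708 × 10⁻³ s⁻² ≈ 2.57 × 10⁻³ s⁻².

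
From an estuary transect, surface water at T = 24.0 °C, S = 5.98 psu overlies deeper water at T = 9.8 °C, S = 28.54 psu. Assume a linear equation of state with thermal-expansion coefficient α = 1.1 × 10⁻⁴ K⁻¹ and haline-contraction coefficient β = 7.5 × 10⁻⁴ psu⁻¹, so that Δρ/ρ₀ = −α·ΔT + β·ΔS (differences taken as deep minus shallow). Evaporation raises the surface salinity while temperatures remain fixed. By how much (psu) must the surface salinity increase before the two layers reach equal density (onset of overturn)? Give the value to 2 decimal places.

Neutral buoyancy requires −α(T_deep − T_surf) + β(S_deep − S_surf′) = 0.
S_surf′ = S_deep − (α/β)·ΔT = 28.54 − (1.1 × 10⁻⁴/7.5 × 10⁻⁴)·(-14.2) = 30.6227 psu.
Increase required: 30.6227 − 5.98 = 24.6427 psu.

24.64 psu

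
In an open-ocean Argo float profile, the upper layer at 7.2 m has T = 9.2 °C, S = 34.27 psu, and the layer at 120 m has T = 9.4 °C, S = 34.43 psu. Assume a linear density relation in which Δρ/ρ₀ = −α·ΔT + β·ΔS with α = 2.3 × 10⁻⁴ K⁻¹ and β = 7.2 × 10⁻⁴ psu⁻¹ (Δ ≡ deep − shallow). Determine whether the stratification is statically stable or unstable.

stable

ΔT = 9.4 − 9.2 = +0.2 K and ΔS = 34.43 − 34.27 = +0.16 psu (deep − shallow).
−αΔT = -4.60 × 10⁻⁵; βΔS = 1.152 × 10⁻⁴; sum Δρ/ρ₀ = 6.92 × 10⁻⁵.
Δρ/ρ₀ > 0, so Δρ > 0: deeper water is denser → statically stable.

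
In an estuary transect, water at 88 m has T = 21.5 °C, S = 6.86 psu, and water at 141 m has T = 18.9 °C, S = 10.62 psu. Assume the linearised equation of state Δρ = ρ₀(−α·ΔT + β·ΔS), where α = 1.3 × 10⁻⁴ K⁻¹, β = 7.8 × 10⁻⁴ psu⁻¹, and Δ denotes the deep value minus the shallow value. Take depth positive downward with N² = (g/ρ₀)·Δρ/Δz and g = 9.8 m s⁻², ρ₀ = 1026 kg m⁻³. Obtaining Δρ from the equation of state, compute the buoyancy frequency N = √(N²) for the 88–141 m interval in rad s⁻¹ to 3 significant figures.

0.0246 rad s⁻¹

ΔT = -2.6 K, ΔS = +3.76 psu (deep − shallow).
Δρ/ρ₀ = −αΔT + βΔS = 3.38 × 10⁻⁴ + 2.9328 × 10⁻³ = 3.2708 × 10⁻³, so Δρ ≈ 3.356 kg m⁻³.
N² = (g/ρ₀)·Δρ/Δz = g·(Δρ/ρ₀)/Δz = 9.8 × 3.2708 × 10⁻³ / 53 = 6.0479 × 10⁻⁴ s⁻².
N = √(6.0479 × 10⁻⁴) = 0.024592 rad s⁻¹ ≈ 0.0246 rad s⁻¹.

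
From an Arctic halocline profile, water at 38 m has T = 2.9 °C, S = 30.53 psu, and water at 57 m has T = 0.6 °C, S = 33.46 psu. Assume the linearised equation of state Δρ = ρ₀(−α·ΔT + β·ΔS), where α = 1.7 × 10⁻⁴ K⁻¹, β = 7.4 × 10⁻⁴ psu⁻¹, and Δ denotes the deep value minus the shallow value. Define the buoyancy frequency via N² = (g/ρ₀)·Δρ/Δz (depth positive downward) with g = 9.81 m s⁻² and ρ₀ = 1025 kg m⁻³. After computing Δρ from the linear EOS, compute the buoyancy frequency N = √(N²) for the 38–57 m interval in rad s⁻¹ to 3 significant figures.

ΔT = -2.3 K, ΔS = +2.93 psu (deep − shallow).
Δρ/ρ₀ = −αΔT + βΔS = 3.91 × 10⁻⁴ + 2.1682 × 10⁻³ = 2.5592 × 10⁻³, so Δρ ≈ 2.623 kg m⁻³.
N² = (g/ρ₀)·Δρ/Δz = g·(Δρ/ρ₀)/Δz = 9.81 × 2.5592 × 10⁻³ / 19 = 1.3214 × 10⁻³ s⁻².
N = √(1.3214 × 10⁻³) = 0.036351 rad s⁻¹ ≈ 0.0364 rad s⁻¹.

0.0364 rad s⁻¹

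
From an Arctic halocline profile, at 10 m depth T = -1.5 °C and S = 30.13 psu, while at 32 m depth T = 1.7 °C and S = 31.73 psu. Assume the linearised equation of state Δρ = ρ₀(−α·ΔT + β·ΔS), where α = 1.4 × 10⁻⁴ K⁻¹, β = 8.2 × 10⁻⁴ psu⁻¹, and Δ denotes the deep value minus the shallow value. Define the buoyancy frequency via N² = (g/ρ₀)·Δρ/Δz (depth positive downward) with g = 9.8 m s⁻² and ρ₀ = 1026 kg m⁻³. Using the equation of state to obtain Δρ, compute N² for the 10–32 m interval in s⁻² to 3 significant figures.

ΔT = +3.2 K, ΔS = +1.60 psu (deep − shallow).
Δρ/ρ₀ = −αΔT + βΔS = -4.48 × 10⁻⁴ + 1.312 × 10⁻³ = 8.64 × 10⁻⁴, so Δρ ≈ 0.8865 kg m⁻³.
N² = (g/ρ₀)·Δρ/Δz = g·(Δρ/ρ₀)/Δz = 9.8 × 8.64 × 10⁻⁴ / 22 = 3.8487 × 10⁻⁴ s⁻² ≈ 3.85 × 10⁻⁴ s⁻².

3.85 × 10⁻⁴ s⁻²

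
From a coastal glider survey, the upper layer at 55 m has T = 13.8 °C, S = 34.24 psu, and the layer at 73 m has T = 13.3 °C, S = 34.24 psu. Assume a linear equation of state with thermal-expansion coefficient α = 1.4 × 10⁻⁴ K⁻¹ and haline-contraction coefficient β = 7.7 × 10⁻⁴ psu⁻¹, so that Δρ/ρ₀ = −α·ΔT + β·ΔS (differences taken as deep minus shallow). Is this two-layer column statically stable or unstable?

ΔT = 13.3 − 13.8 = -0.5 K and ΔS = 34.24 − 34.24 = +0.00 psu (deep − shallow).
−αΔT = 7.00 × 10⁻⁵; βΔS = 0; sum Δρ/ρ₀ = 7.00 × 10⁻⁵.
Δρ/ρ₀ > 0, so Δρ > 0: deeper water is denser → statically stable.

stable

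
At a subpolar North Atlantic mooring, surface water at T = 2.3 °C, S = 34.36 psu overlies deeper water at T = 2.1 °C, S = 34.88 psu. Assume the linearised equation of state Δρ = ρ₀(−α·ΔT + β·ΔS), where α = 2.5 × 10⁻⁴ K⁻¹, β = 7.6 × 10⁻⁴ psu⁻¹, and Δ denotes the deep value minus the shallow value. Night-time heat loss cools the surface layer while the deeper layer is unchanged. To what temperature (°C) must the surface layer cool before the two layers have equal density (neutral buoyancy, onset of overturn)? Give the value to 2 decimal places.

Neutral buoyancy requires Δρ = 0, i.e. −α(T_deep − T_surf′) + β(S_deep − S_surf) = 0.
T_surf′ = T_deep − (β/α)·ΔS = 2.1 − (7.6 × 10⁻⁴/2.5 × 10⁻⁴)·(+0.52) = 0.5192 °C.
Cooling required: 2.3 − (0.5192) = 1.7808 °C.

0.52 °C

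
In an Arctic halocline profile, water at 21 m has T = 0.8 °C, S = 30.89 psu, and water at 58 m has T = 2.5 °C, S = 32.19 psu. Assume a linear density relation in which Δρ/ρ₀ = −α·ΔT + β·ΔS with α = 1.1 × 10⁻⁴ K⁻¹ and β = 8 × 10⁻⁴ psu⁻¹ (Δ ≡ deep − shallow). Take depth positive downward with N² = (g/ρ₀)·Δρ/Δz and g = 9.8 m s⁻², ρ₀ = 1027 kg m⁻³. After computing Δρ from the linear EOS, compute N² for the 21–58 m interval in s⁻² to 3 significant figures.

ΔT = +1.7 K, ΔS = +1.30 psu (deep − shallow).
Δρ/ρ₀ = −αΔT + βΔS = -1.87 × 10⁻⁴ + 1.04 × 10⁻³ = 8.53 × 10⁻⁴, so Δρ ≈ 0.8760 kg m⁻³.
N² = (g/ρ₀)·Δρ/Δz = g·(Δρ/ρ₀)/Δz = 9.8 × 8.53 × 10⁻⁴ / 37 = 2.2593 × 10⁻⁴ s⁻² ≈ 2.26 × 10⁻⁴ s⁻².

2.26 × 10⁻⁴ s⁻²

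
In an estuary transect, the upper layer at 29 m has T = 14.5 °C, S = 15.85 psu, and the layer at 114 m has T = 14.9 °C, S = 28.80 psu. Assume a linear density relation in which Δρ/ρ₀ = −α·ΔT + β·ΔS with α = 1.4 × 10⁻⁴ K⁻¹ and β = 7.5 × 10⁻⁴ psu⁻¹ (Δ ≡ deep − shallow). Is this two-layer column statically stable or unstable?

stable

ΔT = 14.9 − 14.5 = +0.4 K and ΔS = 28.80 − 15.85 = +12.95 psu (deep − shallow).
−αΔT = -5.60 × 10⁻⁵; βΔS = 9.7125 × 10⁻³; sum Δρ/ρ₀ = 9.6565 × 10⁻³.
Δρ/ρ₀ > 0, so Δρ > 0: deeper water is denser → statically stable.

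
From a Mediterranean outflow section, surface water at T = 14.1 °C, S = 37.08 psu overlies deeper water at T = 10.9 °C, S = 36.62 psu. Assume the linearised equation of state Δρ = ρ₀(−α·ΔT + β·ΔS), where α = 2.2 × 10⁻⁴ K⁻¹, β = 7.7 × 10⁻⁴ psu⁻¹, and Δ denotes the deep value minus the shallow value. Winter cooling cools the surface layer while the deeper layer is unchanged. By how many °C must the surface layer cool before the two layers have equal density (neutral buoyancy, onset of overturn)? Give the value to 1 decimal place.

1.6 °C

Neutral buoyancy requires Δρ = 0, i.e. −α(T_deep − T_surf′) + β(S_deep − S_surf) = 0.
T_surf′ = T_deep − (β/α)·ΔS = 10.9 − (7.7 × 10⁻⁴/2.2 × 10⁻⁴)·(-0.46) = 12.510 °C.
Cooling required: 14.1 − (12.510) = 1.590 °C.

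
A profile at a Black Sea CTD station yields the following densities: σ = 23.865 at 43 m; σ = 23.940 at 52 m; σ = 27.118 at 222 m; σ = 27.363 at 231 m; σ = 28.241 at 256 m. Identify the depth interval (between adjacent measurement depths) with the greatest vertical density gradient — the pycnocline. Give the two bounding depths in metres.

Compute the density gradient over each adjacent pair:
  43–52 m: Δρ/Δz = 0.075/9 = 8.3 × 10⁻³ kg m⁻⁴
  52–222 m: Δρ/Δz = 3.178/170 = 0.019 kg m⁻⁴
  222–231 m: Δρ/Δz = 0.245/9 = 0.027 kg m⁻⁴
  231–256 m: Δρ/Δz = 0.878/25 = 0.035 kg m⁻⁴
The largest gradient is in the 231–256 m interval — the pycnocline.

231–256 m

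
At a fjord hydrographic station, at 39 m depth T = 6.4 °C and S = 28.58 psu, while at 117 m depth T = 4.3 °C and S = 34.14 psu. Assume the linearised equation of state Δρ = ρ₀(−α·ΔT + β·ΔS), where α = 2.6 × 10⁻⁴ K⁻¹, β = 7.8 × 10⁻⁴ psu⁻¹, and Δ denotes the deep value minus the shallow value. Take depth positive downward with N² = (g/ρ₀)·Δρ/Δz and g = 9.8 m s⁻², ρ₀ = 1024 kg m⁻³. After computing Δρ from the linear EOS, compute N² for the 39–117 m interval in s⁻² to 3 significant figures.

ΔT = -2.1 K, ΔS = +5.56 psu (deep − shallow).
Δρ/ρ₀ = −αΔT + βΔS = 5.46 × 10⁻⁴ + 4.3368 × 10⁻³ = 4.8828 × 10⁻³, so Δρ ≈ 5.000 kg m⁻³.
N² = (g/ρ₀)·Δρ/Δz = g·(Δρ/ρ₀)/Δz = 9.8 × 4.8828 × 10⁻³ / 78 = 6.1348 × 10⁻⁴ s⁻² ≈ 6.13 × 10⁻⁴ s⁻².

6.13 × 10⁻⁴ s⁻²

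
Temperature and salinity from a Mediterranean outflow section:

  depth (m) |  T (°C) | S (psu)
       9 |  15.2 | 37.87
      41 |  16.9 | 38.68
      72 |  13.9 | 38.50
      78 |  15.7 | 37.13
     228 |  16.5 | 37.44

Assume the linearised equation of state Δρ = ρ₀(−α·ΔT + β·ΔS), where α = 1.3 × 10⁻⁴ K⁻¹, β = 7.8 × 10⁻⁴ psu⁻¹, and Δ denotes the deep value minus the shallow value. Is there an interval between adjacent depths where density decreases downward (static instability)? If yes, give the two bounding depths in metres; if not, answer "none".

Evaluate Δρ/ρ₀ = −αΔT + βΔS across each adjacent pair:
  9–41 m: −αΔT+βΔS = −(1.3 × 10⁻⁴)(+1.7)+(7.8 × 10⁻⁴)(+0.81) = 4.1 × 10⁻⁴ → stable
  41–72 m: −αΔT+βΔS = −(1.3 × 10⁻⁴)(-3.0)+(7.8 × 10⁻⁴)(-0.18) = 2.5 × 10⁻⁴ → stable
  72–78 m: −αΔT+βΔS = −(1.3 × 10⁻⁴)(+1.8)+(7.8 × 10⁻⁴)(-1.37) = -1.3 × 10⁻³ → UNSTABLE
  78–228 m: −αΔT+βΔS = −(1.3 × 10⁻⁴)(+0.8)+(7.8 × 10⁻⁴)(+0.31) = 1.4 × 10⁻⁴ → stable
The 72–78 m interval has Δρ < 0: lighter water underlies denser water.

72–78 m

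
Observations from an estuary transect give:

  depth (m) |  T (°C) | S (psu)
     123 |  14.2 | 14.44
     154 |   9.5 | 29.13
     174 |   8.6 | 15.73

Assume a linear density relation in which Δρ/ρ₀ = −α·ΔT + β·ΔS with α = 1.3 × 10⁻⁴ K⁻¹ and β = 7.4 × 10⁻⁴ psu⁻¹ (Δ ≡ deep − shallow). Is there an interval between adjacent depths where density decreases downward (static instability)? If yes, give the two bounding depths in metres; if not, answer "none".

Evaluate Δρ/ρ₀ = −αΔT + βΔS across each adjacent pair:
  123–154 m: −αΔT+βΔS = −(1.3 × 10⁻⁴)(-4.7)+(7.4 × 10⁻⁴)(+14.69) = 0.011 → stable
  154–174 m: −αΔT+βΔS = −(1.3 × 10⁻⁴)(-0.9)+(7.4 × 10⁻⁴)(-13.40) = -9.8 × 10⁻³ → UNSTABLE
The 154–174 m interval has Δρ < 0: lighter water underlies denser water.

154–174 m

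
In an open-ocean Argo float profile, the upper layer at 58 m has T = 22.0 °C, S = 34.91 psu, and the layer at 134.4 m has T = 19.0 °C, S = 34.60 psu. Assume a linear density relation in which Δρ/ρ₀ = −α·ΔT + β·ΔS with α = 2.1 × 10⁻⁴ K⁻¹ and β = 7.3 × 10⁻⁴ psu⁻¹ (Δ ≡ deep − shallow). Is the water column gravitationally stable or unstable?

ΔT = 19.0 − 22.0 = -3.0 K and ΔS = 34.60 − 34.91 = -0.31 psu (deep − shallow).
−αΔT = 6.30 × 10⁻⁴; βΔS = -2.263 × 10⁻⁴; sum Δρ/ρ₀ = 4.037 × 10⁻⁴.
Δρ/ρ₀ > 0, so Δρ > 0: deeper water is denser → statically stable.

stable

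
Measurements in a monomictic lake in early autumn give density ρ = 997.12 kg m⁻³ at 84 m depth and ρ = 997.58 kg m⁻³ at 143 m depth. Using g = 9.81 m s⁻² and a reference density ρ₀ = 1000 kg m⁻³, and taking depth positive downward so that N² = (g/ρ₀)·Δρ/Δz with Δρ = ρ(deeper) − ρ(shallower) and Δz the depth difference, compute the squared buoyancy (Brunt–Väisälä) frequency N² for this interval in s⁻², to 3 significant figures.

Δρ = 997.58 − 997.12 = 0.46 kg m⁻³ over Δz = 143 − 84 = 59 m.
N² = (9.81/1000) × (0.46/59) = 7.6485 × 10⁻⁵ s⁻² ≈ 7.65 × 10⁻⁵ s⁻².

7.65 × 10⁻⁵ s⁻²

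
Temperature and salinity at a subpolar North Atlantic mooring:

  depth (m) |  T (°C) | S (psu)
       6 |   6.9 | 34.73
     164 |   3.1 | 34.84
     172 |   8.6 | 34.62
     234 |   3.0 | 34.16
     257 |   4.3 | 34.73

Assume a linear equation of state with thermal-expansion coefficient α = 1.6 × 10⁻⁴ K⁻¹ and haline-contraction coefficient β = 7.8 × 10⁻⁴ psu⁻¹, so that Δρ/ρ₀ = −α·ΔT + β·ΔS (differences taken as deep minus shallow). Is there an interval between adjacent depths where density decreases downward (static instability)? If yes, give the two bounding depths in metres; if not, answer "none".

Evaluate Δρ/ρ₀ = −αΔT + βΔS across each adjacent pair:
  6–164 m: −αΔT+βΔS = −(1.6 × 10⁻⁴)(-3.8)+(7.8 × 10⁻⁴)(+0.11) = 6.9 × 10⁻⁴ → stable
  164–172 m: −αΔT+βΔS = −(1.6 × 10⁻⁴)(+5.5)+(7.8 × 10⁻⁴)(-0.22) = -1.1 × 10⁻³ → UNSTABLE
  172–234 m: −αΔT+βΔS = −(1.6 × 10⁻⁴)(-5.6)+(7.8 × 10⁻⁴)(-0.46) = 5.4 × 10⁻⁴ → stable
  234–257 m: −αΔT+βΔS = −(1.6 × 10⁻⁴)(+1.3)+(7.8 × 10⁻⁴)(+0.57) = 2.4 × 10⁻⁴ → stable
The 164–172 m interval has Δρ < 0: lighter water underlies denser water.

164–172 m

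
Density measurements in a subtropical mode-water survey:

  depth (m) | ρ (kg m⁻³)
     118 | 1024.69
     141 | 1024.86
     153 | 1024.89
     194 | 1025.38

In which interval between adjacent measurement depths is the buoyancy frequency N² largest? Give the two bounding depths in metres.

153–194 m

Compute the density gradient over each adjacent pair:
  118–141 m: Δρ/Δz = 0.17/23 = 7.4 × 10⁻³ kg m⁻⁴
  141–153 m: Δρ/Δz = 0.03/12 = 2.5 × 10⁻³ kg m⁻⁴
  153–194 m: Δρ/Δz = 0.49/41 = 0.012 kg m⁻⁴
The largest gradient is in the 153–194 m interval — the pycnocline.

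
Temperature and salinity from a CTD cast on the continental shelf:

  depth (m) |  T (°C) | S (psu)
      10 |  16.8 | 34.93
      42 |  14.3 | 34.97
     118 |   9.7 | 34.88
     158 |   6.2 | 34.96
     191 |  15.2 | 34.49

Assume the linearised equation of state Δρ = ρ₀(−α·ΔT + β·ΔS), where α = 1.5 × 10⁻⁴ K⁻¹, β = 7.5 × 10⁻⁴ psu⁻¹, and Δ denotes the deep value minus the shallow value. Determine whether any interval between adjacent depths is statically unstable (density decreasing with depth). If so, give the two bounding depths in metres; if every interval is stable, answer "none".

158–191 m

Evaluate Δρ/ρ₀ = −αΔT + βΔS across each adjacent pair:
  10–42 m: −αΔT+βΔS = −(1.5 × 10⁻⁴)(-2.5)+(7.5 × 10⁻⁴)(+0.04) = 4.0 × 10⁻⁴ → stable
  42–118 m: −αΔT+βΔS = −(1.5 × 10⁻⁴)(-4.6)+(7.5 × 10⁻⁴)(-0.09) = 6.2 × 10⁻⁴ → stable
  118–158 m: −αΔT+βΔS = −(1.5 × 10⁻⁴)(-3.5)+(7.5 × 10⁻⁴)(+0.08) = 5.9 × 10⁻⁴ → stable
  158–191 m: −αΔT+βΔS = −(1.5 × 10⁻⁴)(+9.0)+(7.5 × 10⁻⁴)(-0.47) = -1.7 × 10⁻³ → UNSTABLE
The 158–191 m interval has Δρ < 0: lighter water underlies denser water.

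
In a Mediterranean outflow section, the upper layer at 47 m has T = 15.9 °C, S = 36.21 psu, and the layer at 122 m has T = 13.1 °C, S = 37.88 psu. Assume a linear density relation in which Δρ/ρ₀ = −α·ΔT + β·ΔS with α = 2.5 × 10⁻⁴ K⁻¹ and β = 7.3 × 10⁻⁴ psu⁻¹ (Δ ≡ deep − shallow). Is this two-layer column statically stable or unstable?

stable

ΔT = 13.1 − 15.9 = -2.8 K and ΔS = 37.88 − 36.21 = +1.67 psu (deep − shallow).
−αΔT = 7.00 × 10⁻⁴; βΔS = 1.2191 × 10⁻³; sum Δρ/ρ₀ = 1.9191 × 10⁻³.
Δρ/ρ₀ > 0, so Δρ > 0: deeper water is denser → statically stable.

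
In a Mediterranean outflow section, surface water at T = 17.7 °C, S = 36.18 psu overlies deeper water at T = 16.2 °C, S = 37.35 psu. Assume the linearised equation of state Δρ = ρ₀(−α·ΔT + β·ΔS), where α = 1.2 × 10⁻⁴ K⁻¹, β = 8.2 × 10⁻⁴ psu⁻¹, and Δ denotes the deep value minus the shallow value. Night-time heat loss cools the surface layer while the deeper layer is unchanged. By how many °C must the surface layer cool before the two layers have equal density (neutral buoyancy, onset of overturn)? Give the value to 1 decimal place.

Neutral buoyancy requires Δρ = 0, i.e. −α(T_deep − T_surf′) + β(S_deep − S_surf) = 0.
T_surf′ = T_deep − (β/α)·ΔS = 16.2 − (8.2 × 10⁻⁴/1.2 × 10⁻⁴)·(+1.17) = 8.205 °C.
Cooling required: 17.7 − (8.205) = 9.495 °C.

9.5 °C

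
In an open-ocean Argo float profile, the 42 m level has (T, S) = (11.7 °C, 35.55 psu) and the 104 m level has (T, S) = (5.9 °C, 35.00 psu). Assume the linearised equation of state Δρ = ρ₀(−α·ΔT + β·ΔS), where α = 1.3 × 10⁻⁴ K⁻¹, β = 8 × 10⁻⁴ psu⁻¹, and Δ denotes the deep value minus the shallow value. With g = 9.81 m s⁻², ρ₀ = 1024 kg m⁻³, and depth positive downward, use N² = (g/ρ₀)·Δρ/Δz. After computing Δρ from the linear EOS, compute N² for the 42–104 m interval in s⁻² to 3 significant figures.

ΔT = -5.8 K, ΔS = -0.55 psu (deep − shallow).
Δρ/ρ₀ = −αΔT + βΔS = 7.54 × 10⁻⁴ − 4.40 × 10⁻⁴ = 3.14 × 10⁻⁴, so Δρ ≈ 0.3215 kg m⁻³.
N² = (g/ρ₀)·Δρ/Δz = g·(Δρ/ρ₀)/Δz = 9.81 × 3.14 × 10⁻⁴ / 62 = 4.9683 × 10⁻⁵ s⁻² ≈ 4.97 × 10⁻⁵ s⁻².

4.97 × 10⁻⁵ s⁻²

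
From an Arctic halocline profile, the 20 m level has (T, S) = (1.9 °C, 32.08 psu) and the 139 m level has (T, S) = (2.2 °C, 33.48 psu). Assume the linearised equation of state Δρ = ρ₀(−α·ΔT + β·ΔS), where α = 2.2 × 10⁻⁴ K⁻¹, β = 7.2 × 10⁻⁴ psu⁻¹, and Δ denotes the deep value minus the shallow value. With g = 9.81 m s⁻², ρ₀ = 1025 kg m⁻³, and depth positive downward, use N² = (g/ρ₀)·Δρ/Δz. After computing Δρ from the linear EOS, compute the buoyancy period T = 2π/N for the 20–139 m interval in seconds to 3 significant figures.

713 s

ΔT = +0.3 K, ΔS = +1.40 psu (deep − shallow).
Δρ/ρ₀ = −αΔT + βΔS = -6.60 × 10⁻⁵ + 1.008 × 10⁻³ = 9.42 × 10⁻⁴, so Δρ ≈ 0.9656 kg m⁻³.
N² = (g/ρ₀)·Δρ/Δz = g·(Δρ/ρ₀)/Δz = 9.81 × 9.42 × 10⁻⁴ / 119 = 7.7656 × 10⁻⁵ s⁻².
N = √(7.7656 × 10⁻⁵) = 8.8123 × 10⁻³ rad s⁻¹ → T = 2π/N = 713.00 s ≈ 713 s.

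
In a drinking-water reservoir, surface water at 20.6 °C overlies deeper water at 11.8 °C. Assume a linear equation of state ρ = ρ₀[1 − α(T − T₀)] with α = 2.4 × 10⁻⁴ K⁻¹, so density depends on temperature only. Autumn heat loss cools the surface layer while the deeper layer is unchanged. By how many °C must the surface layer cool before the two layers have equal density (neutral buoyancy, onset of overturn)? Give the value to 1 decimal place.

8.8 °C

With temperature the only control, equal density requires T_surf′ = T_deep.
T_surf′ = 11.8 °C.
Cooling required: 20.6 − 11.8 = 8.8 °C.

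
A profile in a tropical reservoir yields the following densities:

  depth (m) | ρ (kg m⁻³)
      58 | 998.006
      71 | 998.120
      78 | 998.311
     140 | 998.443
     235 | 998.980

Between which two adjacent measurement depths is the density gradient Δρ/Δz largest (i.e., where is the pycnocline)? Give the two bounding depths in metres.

71–78 m

Compute the density gradient over each adjacent pair:
  58–71 m: Δρ/Δz = 0.114/13 = 8.8 × 10⁻³ kg m⁻⁴
  71–78 m: Δρ/Δz = 0.191/7 = 0.027 kg m⁻⁴
  78–140 m: Δρ/Δz = 0.132/62 = 2.1 × 10⁻³ kg m⁻⁴
  140–235 m: Δρ/Δz = 0.537/95 = 5.7 × 10⁻³ kg m⁻⁴
The largest gradient is in the 71–78 m interval — the pycnocline.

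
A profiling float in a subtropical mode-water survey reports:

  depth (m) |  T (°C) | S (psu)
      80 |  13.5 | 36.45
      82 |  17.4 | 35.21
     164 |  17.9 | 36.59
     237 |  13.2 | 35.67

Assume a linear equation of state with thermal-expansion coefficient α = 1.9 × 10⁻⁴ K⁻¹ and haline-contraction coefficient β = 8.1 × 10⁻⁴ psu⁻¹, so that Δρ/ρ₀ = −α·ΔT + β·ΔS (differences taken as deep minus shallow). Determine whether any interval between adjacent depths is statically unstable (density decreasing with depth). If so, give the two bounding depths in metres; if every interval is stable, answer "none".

Evaluate Δρ/ρ₀ = −αΔT + βΔS across each adjacent pair:
  80–82 m: −αΔT+βΔS = −(1.9 × 10⁻⁴)(+3.9)+(8.1 × 10⁻⁴)(-1.24) = -1.7 × 10⁻³ → UNSTABLE
  82–164 m: −αΔT+βΔS = −(1.9 × 10⁻⁴)(+0.5)+(8.1 × 10⁻⁴)(+1.38) = 1.0 × 10⁻³ → stable
  164–237 m: −αΔT+βΔS = −(1.9 × 10⁻⁴)(-4.7)+(8.1 × 10⁻⁴)(-0.92) = 1.5 × 10⁻⁴ → stable
The 80–82 m interval has Δρ < 0: lighter water underlies denser water.

80–82 m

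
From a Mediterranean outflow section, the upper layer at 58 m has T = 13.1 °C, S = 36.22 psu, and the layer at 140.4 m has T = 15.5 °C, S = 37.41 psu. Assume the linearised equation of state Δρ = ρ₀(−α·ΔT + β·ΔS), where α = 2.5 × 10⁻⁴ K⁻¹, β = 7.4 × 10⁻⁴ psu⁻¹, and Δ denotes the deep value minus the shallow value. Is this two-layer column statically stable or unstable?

stable

ΔT = 15.5 − 13.1 = +2.4 K and ΔS = 37.41 − 36.22 = +1.19 psu (deep − shallow).
−αΔT = -6.00 × 10⁻⁴; βΔS = 8.806 × 10⁻⁴; sum Δρ/ρ₀ = 2.806 × 10⁻⁴.
Δρ/ρ₀ > 0, so Δρ > 0: deeper water is denser → statically stable.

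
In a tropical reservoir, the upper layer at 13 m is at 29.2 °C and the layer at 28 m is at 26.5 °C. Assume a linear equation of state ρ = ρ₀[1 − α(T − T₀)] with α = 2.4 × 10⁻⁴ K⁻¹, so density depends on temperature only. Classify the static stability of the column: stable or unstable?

ΔT = 26.5 − 29.2 = -2.7 K, so Δρ/ρ₀ = −αΔT = 6.48 × 10⁻⁴.
Δρ/ρ₀ > 0, so Δρ > 0: deeper water is denser → statically stable.

stable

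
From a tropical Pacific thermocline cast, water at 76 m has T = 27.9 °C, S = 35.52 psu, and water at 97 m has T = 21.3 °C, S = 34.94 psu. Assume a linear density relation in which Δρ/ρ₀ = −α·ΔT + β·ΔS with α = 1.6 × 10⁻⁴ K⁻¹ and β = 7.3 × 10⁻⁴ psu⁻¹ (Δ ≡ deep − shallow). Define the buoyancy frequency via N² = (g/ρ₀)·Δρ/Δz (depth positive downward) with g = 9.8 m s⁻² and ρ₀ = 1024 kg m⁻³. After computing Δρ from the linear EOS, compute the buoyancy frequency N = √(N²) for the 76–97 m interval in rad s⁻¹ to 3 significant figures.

ΔT = -6.6 K, ΔS = -0.58 psu (deep − shallow).
Δρ/ρ₀ = −αΔT + βΔS = 1.056 × 10⁻³ − 4.234 × 10⁻⁴ = 6.326 × 10⁻⁴, so Δρ ≈ 0.6478 kg m⁻³.
N² = (g/ρ₀)·Δρ/Δz = g·(Δρ/ρ₀)/Δz = 9.8 × 6.326 × 10⁻⁴ / 21 = 2.9521 × 10⁻⁴ s⁻².
N = √(2.9521 × 10⁻⁴) = 0.017182 rad s⁻¹ ≈ 0.0172 rad s⁻¹.

0.0172 rad s⁻¹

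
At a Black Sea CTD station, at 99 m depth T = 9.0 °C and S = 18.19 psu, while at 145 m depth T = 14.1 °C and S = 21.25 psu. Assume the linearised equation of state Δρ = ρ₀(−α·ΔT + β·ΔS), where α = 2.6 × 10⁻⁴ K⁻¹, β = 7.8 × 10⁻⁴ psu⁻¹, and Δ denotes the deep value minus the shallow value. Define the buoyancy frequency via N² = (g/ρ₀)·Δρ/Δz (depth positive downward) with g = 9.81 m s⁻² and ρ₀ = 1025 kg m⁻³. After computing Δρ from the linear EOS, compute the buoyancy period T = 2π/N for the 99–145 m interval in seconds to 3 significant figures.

418 s

ΔT = +5.1 K, ΔS = +3.06 psu (deep − shallow).
Δρ/ρ₀ = −αΔT + βΔS = -1.326 × 10⁻³ + 2.3868 × 10⁻³ = 1.0608 × 10⁻³, so Δρ ≈ 1.087 kg m⁻³.
N² = (g/ρ₀)·Δρ/Δz = g·(Δρ/ρ₀)/Δz = 9.81 × 1.0608 × 10⁻³ / 46 = 2.2623 × 10⁻⁴ s⁻².
N = √(2.2623 × 10⁻⁴) = 0.015041 rad s⁻¹ → T = 2π/N = 417.74 s ≈ 418 s.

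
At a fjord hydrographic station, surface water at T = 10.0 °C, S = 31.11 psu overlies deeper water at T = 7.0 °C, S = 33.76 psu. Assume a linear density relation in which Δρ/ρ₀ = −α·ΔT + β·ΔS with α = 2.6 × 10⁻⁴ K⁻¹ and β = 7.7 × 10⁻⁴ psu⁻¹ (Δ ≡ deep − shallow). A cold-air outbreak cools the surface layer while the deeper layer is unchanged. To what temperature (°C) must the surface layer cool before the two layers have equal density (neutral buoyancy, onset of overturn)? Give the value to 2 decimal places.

-0.85 °C

Neutral buoyancy requires Δρ = 0, i.e. −α(T_deep − T_surf′) + β(S_deep − S_surf) = 0.
T_surf′ = T_deep − (β/α)·ΔS = 7.0 − (7.7 × 10⁻⁴/2.6 × 10⁻⁴)·(+2.65) = -0.8481 °C.
Cooling required: 10.0 − (-0.8481) = 10.8481 °C.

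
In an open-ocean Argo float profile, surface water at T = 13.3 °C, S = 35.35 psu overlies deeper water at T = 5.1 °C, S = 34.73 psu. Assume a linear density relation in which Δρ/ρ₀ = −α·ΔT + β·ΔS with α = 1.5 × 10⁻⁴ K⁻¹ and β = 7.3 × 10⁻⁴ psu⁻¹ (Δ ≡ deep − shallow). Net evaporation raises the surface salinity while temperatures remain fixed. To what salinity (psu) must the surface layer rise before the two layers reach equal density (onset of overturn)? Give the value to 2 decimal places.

Neutral buoyancy requires −α(T_deep − T_surf) + β(S_deep − S_surf′) = 0.
S_surf′ = S_deep − (α/β)·ΔT = 34.73 − (1.5 × 10⁻⁴/7.3 × 10⁻⁴)·(-8.2) = 36.4149 psu.
Increase required: 36.4149 − 35.35 = 1.0649 psu.

36.41 psu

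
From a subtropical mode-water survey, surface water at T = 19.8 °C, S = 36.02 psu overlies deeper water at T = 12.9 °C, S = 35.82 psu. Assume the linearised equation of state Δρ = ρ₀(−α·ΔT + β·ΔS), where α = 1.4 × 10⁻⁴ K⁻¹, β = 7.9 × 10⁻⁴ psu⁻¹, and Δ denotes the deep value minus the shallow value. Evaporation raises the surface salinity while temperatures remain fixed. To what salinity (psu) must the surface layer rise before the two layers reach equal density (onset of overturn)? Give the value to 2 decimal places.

Neutral buoyancy requires −α(T_deep − T_surf) + β(S_deep − S_surf′) = 0.
S_surf′ = S_deep − (α/β)·ΔT = 35.82 − (1.4 × 10⁻⁴/7.9 × 10⁻⁴)·(-6.9) = 37.0428 psu.
Increase required: 37.0428 − 36.02 = 1.0228 psu.

37.04 psu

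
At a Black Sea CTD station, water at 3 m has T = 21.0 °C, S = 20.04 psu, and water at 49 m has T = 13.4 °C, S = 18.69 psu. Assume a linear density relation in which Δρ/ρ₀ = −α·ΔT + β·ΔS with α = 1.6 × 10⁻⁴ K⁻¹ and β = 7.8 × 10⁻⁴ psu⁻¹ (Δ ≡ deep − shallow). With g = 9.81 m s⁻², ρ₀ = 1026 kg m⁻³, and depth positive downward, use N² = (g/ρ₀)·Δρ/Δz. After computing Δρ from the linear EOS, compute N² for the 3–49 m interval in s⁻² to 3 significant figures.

3.48 × 10⁻⁵ s⁻²

ΔT = -7.6 K, ΔS = -1.35 psu (deep − shallow).
Δρ/ρ₀ = −αΔT + βΔS = 1.216 × 10⁻³ − 1.053 × 10⁻³ = 1.63 × 10⁻⁴, so Δρ ≈ 0.1672 kg m⁻³.
N² = (g/ρ₀)·Δρ/Δz = g·(Δρ/ρ₀)/Δz = 9.81 × 1.63 × 10⁻⁴ / 46 = 3.4762 × 10⁻⁵ s⁻² ≈ 3.48 × 10⁻⁵ s⁻².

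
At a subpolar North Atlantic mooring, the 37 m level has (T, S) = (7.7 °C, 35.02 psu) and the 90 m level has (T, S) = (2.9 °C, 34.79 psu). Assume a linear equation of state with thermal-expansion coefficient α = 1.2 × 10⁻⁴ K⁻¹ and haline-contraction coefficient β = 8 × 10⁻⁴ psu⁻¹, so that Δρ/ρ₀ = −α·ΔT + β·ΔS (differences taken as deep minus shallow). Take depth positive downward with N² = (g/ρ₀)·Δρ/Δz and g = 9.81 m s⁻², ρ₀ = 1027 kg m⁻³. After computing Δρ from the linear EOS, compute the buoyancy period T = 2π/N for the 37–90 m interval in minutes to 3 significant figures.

12.3 min

ΔT = -4.8 K, ΔS = -0.23 psu (deep − shallow).
Δρ/ρ₀ = −αΔT + βΔS = 5.76 × 10⁻⁴ − 1.84 × 10⁻⁴ = 3.92 × 10⁻⁴, so Δρ ≈ 0.4026 kg m⁻³.
N² = (g/ρ₀)·Δρ/Δz = g·(Δρ/ρ₀)/Δz = 9.81 × 3.92 × 10⁻⁴ / 53 = 7.2557 × 10⁻⁵ s⁻².
N = √(7.2557 × 10⁻⁵) = 8.5180 × 10⁻³ rad s⁻¹ → T = 2π/N = 737.64 s = 12.294 min ≈ 12.3 min.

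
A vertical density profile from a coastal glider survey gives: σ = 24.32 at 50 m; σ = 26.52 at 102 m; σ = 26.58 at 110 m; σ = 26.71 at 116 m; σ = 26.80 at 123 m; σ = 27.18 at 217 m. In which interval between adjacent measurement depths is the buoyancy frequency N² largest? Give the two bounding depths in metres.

Compute the density gradient over each adjacent pair:
  50–102 m: Δρ/Δz = 2.20/52 = 0.042 kg m⁻⁴
  102–110 m: Δρ/Δz = 0.06/8 = 7.5 × 10⁻³ kg m⁻⁴
  110–116 m: Δρ/Δz = 0.13/6 = 0.022 kg m⁻⁴
  116–123 m: Δρ/Δz = 0.09/7 = 0.013 kg m⁻⁴
  123–217 m: Δρ/Δz = 0.38/94 = 4.0 × 10⁻³ kg m⁻⁴
The largest gradient is in the 50–102 m interval — the pycnocline.

50–102 m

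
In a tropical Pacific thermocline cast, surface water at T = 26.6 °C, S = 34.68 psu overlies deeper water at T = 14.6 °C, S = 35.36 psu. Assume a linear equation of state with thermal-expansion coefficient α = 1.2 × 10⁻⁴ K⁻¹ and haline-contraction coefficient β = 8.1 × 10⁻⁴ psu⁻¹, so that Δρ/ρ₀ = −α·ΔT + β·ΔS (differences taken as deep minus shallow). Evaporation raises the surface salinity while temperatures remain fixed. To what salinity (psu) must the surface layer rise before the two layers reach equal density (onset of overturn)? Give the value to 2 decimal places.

Neutral buoyancy requires −α(T_deep − T_surf) + β(S_deep − S_surf′) = 0.
S_surf′ = S_deep − (α/β)·ΔT = 35.36 − (1.2 × 10⁻⁴/8.1 × 10⁻⁴)·(-12.0) = 37.1378 psu.
Increase required: 37.1378 − 34.68 = 2.4578 psu.

37.14 psu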